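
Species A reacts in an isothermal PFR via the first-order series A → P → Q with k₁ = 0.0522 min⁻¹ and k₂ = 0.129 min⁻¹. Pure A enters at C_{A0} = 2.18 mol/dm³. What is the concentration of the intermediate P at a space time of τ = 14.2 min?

For first-order series with pure A initially, C_P(τ) = k₁C_{A0}/(k₂−k₁)·(e^(−k₁τ) − e^(−k₂τ)).
e^(−k₁τ) = e^(−0.0522×14.2) = e^(−0.7412) = 0.4765; e^(−k₂τ) = e^(−1.832) = 0.1601.
C_P = 0.0522×2.18/(0.129−0.0522) × (0.4765−0.1601) = 1.482×0.3164 = 0.4688 mol/dm³.

0.469 mol/dm³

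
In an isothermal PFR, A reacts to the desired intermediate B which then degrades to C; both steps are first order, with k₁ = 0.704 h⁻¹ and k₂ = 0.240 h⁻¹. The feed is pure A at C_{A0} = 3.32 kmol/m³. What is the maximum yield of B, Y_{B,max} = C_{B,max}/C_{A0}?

0.573

Evaluating C_B at τ_opt = ln(k₂/k₁)/(k₂−k₁) gives C_{B,max}/C_{A0} = (k₁/k₂)^[k₂/(k₂−k₁)].
= (0.704/0.240)^(0.240/(0.240−0.704)) = (2.933)^(-0.5172) = 0.5731.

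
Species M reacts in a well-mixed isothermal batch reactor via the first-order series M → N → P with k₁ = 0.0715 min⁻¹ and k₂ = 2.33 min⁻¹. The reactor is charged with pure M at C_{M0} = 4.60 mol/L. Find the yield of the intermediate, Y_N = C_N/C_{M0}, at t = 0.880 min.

The intermediate concentration in a first-order A→B→C sequence is C_N = k₁C_{M0}(e^(−k₁t) − e^(−k₂t))/(k₂−k₁).
e^(−k₁t) = e^(−0.0715×0.880) = e^(−0.06292) = 0.9390; e^(−k₂t) = e^(−2.050) = 0.1287.
C_N = 0.0715×4.60/(2.33−0.0715) × (0.9390−0.1287) = 0.1456×0.8103 = 0.1180 mol/L.
Y_N = C_N/C_{M0} = 0.1180/4.60 = 0.0257.

0.0257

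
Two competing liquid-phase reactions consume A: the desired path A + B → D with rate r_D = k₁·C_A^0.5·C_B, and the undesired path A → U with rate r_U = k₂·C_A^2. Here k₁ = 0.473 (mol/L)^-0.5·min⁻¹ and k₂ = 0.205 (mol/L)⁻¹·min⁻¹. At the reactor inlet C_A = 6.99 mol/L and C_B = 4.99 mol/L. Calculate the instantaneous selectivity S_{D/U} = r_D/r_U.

S_{D/U} = r_D/r_U = (k₁·C_A^0.5·C_B)/(k₂·C_A^2) = (k₁/k₂)·C_A^-1.5·C_B.
= (0.473×6.990^0.5×4.990) / (0.205×6.990^2) = 6.240/10.02 = 0.623.
The undesired path is higher order in A, so low C_A (CSTR or dilute feed) favours D.

0.623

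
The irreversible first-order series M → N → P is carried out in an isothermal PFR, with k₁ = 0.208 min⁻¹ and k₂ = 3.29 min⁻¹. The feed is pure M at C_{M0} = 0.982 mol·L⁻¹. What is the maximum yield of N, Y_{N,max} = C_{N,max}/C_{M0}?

0.0525

For a first-order series the maximum intermediate yield is C_{N,max}/C_{M0} = (k₁/k₂)^[k₂/(k₂−k₁)].
= (0.208/3.29)^(3.29/(3.29−0.208)) = (0.06322)^(1.067) = 0.05247.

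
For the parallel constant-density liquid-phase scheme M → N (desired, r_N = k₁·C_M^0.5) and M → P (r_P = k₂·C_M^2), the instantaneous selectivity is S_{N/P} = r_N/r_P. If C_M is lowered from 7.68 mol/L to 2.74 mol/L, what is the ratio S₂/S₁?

4.69

S_{N/P} = (k₁/k₂)·C_M^-1.5, so S₂/S₁ = (C_{M,2}/C_{M,1})^-1.5.
= (2.74/7.68)^(-1.5) = (0.3568)^(-1.5) = 4.69.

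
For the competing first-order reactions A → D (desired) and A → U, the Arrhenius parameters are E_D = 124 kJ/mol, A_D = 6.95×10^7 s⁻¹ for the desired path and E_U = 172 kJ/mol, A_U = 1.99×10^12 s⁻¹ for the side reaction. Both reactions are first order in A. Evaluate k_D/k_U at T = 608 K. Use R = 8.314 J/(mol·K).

0.465

k_D/k_U = (A_D/A_U)·exp[−(E_D−E_U)/(RT)] = (A_D/A_U)·exp[(E_U−E_D)/(RT)].
(E_U−E_D)/(RT) = (172−124)×10³/(8.314×608) = 48000/5055 = 9.496.
k_D/k_U = (6.95×10^7/1.99×10^12)·exp(9.496) = 3.492×10^-5 × 13303 = 0.465.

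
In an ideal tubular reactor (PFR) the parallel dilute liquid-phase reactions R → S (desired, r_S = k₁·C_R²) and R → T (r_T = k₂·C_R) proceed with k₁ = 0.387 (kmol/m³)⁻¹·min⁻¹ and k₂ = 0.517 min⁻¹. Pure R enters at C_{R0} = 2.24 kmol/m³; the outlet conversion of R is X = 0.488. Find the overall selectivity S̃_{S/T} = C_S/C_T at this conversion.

C_R = C_{R0}(1−X) = 1.147 kmol/m³.
Along a PFR/batch, dC_T/dC_R = −r_T/(r_S+r_T) = −k₂/(k₂+k₁·C_R).
Integrating from C_{R0} to C_R: C_T = (0.517/0.387)·ln[(0.517+0.387·2.24)/(0.517+0.387·1.15)] = 1.336·ln(1.384/0.9608) = 0.4874 kmol/m³.
Then C_S = (C_{R0}−C_R) − C_T = 1.093 − 0.4874 = 0.6057 kmol/m³.
S̃_{S/T} = C_S/C_T = 0.6057/0.4874 = 1.24.

1.24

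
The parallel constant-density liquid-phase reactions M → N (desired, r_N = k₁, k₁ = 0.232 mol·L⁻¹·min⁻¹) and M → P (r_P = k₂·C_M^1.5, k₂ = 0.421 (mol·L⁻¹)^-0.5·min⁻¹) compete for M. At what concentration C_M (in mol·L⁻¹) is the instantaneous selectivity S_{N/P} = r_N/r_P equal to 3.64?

S_{N/P} = (k₁/k₂)·C_M^-1.5 ⇒ C_M = (S·k₂/k₁)^(1/(-1.5)).
= (3.64×0.421/0.232)^(-0.6667) = (6.605)^(-0.6667) = 0.284 mol·L⁻¹.

0.284 mol·L⁻¹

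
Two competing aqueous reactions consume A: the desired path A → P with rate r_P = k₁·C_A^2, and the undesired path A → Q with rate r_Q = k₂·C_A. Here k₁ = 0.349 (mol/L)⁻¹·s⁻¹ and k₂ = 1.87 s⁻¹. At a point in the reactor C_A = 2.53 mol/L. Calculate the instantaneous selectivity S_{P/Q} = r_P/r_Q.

S_{P/Q} = r_P/r_Q = (k₁·C_A^2)/(k₂·C_A) = (k₁/k₂)·C_A.
= (0.349×2.530^2) / (1.87×2.530) = 2.234/4.731 = 0.472.

0.472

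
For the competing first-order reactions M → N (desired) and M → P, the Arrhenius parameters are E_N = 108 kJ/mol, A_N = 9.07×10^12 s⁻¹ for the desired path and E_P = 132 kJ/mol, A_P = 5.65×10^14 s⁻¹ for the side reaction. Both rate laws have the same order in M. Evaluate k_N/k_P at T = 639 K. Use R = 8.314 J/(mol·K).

1.47

Since both paths have the same order in M, the concentration cancels and S_{N/P} = k_N/k_P = (A_N/A_P)·exp[(E_P−E_N)/(RT)].
(E_P−E_N)/(RT) = (132−108)×10³/(8.314×639) = 24000/5313 = 4.518.
k_N/k_P = (9.07×10^12/5.65×10^14)·exp(4.518) = 0.01605 × 91.61 = 1.47.
Since E_N < E_P, lowering the temperature improves selectivity toward N.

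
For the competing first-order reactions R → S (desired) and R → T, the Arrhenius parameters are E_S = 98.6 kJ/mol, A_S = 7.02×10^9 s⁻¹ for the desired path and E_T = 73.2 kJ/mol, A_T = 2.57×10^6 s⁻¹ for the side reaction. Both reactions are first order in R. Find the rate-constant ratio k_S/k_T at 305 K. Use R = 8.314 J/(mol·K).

Since both paths have the same order in R, the concentration cancels and S_{S/T} = k_S/k_T = (A_S/A_T)·exp[(E_T−E_S)/(RT)].
(E_T−E_S)/(RT) = (73.2−98.6)×10³/(8.314×305) = -25400/2536 = -10.02.
k_S/k_T = (7.02×10^9/2.57×10^6)·exp(-10.02) = 2732 × 4.465×10^-5 = 0.122.

0.122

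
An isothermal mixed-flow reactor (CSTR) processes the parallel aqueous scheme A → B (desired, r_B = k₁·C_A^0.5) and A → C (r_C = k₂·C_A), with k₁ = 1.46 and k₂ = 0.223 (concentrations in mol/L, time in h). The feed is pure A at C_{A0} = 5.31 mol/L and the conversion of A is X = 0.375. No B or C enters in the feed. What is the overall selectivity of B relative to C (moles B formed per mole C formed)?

3.59

Exit C_A = C_{A0}(1−X) = 5.31×0.625 = 3.319 mol/L.
In a CSTR the entire volume is at exit conditions, so r_B = 1.46×3.319^0.5 = 2.660 and r_C = 0.223×3.319 = 0.7401.
Overall selectivity = C_B/C_C = r_Bτ/(r_Cτ) = r_B/r_C = 3.59.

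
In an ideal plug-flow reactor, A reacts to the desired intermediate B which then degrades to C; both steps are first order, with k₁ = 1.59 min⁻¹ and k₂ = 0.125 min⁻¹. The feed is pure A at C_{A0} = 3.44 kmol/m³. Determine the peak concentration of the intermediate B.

2.77 kmol/m³

For a first-order series the maximum intermediate yield is C_{B,max}/C_{A0} = (k₁/k₂)^[k₂/(k₂−k₁)].
= (1.59/0.125)^(0.125/(0.125−1.59)) = (12.72)^(-0.08532) = 0.8049.
C_{B,max} = 0.8049×3.44 = 2.77 kmol/m³.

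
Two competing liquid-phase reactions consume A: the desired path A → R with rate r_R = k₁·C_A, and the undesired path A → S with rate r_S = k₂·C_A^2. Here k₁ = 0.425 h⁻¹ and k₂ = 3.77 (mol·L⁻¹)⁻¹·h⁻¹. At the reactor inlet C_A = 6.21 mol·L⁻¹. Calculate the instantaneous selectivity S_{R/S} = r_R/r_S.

0.0182

S_{R/S} = r_R/r_S = (k₁·C_A)/(k₂·C_A^2) = (k₁/k₂)·C_A⁻¹.
= (0.425×6.210) / (3.77×6.210^2) = 2.639/145.4 = 0.0182.
The undesired path is higher order in A, so low C_A (CSTR or dilute feed) favours R.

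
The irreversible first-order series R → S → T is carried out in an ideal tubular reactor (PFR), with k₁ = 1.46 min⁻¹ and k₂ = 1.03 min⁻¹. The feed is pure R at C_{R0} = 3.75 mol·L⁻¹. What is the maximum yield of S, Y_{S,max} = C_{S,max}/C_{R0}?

At the optimum, C_{S,max}/C_{R0} = (k₁/k₂)^[k₂/(k₂−k₁)].
= (1.46/1.03)^(1.03/(1.03−1.46)) = (1.417)^(-2.395) = 0.4336.

0.434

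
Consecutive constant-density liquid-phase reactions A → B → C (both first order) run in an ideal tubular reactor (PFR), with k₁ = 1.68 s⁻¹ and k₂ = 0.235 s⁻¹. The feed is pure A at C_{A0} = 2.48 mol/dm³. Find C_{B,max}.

For a first-order series the maximum intermediate yield is C_{B,max}/C_{A0} = (k₁/k₂)^[k₂/(k₂−k₁)].
= (1.68/0.235)^(0.235/(0.235−1.68)) = (7.149)^(-0.1626) = 0.7262.
C_{B,max} = 0.7262×2.48 = 1.80 mol/dm³.

1.80 mol/dm³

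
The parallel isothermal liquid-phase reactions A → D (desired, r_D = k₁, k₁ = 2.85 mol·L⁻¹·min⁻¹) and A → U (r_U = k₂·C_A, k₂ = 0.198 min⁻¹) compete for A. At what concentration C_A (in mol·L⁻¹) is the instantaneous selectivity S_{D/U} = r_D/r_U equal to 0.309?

46.6 mol·L⁻¹

S_{D/U} = (k₁/k₂)·C_A⁻¹ ⇒ C_A = (S·k₂/k₁)^(-1).
= (0.309×0.198/2.85)^(-1) = (0.02147)^(-1) = 46.6 mol·L⁻¹.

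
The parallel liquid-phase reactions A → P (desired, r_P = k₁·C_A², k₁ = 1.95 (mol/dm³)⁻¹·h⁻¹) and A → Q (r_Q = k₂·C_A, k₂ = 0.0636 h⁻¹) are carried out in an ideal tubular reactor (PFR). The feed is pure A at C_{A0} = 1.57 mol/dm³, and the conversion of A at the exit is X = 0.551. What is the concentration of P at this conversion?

0.840 mol/dm³

C_A = C_{A0}(1−X) = 0.7049 mol/dm³.
Along a PFR/batch, dC_Q/dC_A = −r_Q/(r_P+r_Q) = −k₂/(k₂+k₁·C_A).
Integrating from C_{A0} to C_A: C_Q = (0.0636/1.95)·ln[(0.0636+1.95·1.57)/(0.0636+1.95·0.705)] = 0.03262·ln(3.125/1.438) = 0.02531 mol/dm³.
Then C_P = (C_{A0}−C_A) − C_Q = 0.8651 − 0.02531 = 0.8398 mol/dm³.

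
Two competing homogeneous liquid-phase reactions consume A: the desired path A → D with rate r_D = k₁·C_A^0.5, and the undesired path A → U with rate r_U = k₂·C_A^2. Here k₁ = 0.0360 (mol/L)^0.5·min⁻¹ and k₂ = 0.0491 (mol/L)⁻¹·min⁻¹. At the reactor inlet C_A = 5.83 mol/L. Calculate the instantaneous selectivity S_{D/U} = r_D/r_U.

0.0521

S_{D/U} = r_D/r_U = (k₁·C_A^0.5)/(k₂·C_A^2) = (k₁/k₂)·C_A^-1.5.
= (0.0360×5.830^0.5) / (0.0491×5.830^2) = 0.08692/1.669 = 0.0521.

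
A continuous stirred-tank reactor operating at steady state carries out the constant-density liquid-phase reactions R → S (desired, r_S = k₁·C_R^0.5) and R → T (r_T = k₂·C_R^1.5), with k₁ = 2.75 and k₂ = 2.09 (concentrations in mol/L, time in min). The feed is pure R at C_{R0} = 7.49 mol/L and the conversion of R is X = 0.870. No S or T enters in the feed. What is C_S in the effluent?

Exit C_R = C_{R0}(1−X) = 7.49×0.130 = 0.9737 mol/L.
In a CSTR the entire volume is at exit conditions, so r_S = 2.75×0.9737^0.5 = 2.714 and r_T = 2.09×0.9737^1.5 = 2.008.
Fraction of consumed R going to S: r_S/(r_S+r_T) = 0.5747.
C_S = 0.5747·C_{R0}·X = 0.5747×7.49×0.870 = 3.74 mol/L.

3.74 mol/L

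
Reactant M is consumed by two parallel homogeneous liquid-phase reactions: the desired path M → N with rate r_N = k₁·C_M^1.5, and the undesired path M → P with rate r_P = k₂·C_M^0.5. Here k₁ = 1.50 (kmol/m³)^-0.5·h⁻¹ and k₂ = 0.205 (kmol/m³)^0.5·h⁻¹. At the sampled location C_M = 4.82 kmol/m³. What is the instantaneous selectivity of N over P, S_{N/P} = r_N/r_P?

35.3

S_{N/P} = r_N/r_P = (k₁·C_M^1.5)/(k₂·C_M^0.5) = (k₁/k₂)·C_M.
= (1.50×4.820^1.5) / (0.205×4.820^0.5) = 15.87/0.4501 = 35.3.
Since the desired path is higher order in M, keeping C_M high (PFR or concentrated feed) favours N.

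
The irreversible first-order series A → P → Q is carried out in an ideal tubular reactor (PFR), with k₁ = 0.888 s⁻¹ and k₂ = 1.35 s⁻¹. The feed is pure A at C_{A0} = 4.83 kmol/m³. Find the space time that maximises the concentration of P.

0.907 s

For first-order series the maximum of C_P occurs at τ_opt = ln(k₂/k₁)/(k₂−k₁).
= ln(1.35/0.888)/(1.35−0.888) = ln(1.520)/0.4620 = 0.4189/0.4620 = 0.907 s.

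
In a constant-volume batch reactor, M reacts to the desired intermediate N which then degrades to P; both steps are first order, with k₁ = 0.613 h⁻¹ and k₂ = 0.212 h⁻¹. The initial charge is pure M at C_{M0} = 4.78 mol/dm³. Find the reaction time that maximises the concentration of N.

2.65 h

Setting dC_N/dt = 0 gives t_opt = ln(k₂/k₁)/(k₂−k₁).
= ln(0.212/0.613)/(0.212−0.613) = ln(0.3458)/-0.4010 = -1.062/-0.4010 = 2.65 h.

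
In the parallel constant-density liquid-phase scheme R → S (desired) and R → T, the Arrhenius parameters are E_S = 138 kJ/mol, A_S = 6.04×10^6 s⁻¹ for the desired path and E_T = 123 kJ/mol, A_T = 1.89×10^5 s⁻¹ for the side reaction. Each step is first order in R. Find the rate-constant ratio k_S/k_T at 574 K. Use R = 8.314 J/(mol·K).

With equal orders, S_{S/T} = k_S/k_T = (A_S/A_T)·exp[(E_T−E_S)/(RT)].
(E_T−E_S)/(RT) = (123−138)×10³/(8.314×574) = -15000/4772 = -3.143.
k_S/k_T = (6.04×10^6/1.89×10^5)·exp(-3.143) = 31.96 × 0.04315 = 1.38.
Since E_S > E_T, raising the temperature improves selectivity toward S.

1.38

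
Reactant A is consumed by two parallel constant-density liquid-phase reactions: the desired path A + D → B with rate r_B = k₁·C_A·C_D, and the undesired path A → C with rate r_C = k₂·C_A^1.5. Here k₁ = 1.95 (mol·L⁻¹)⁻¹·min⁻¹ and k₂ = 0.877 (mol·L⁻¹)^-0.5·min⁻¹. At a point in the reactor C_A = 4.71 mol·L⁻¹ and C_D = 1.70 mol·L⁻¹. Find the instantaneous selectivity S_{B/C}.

1.74

S_{B/C} = r_B/r_C = (k₁·C_A·C_D)/(k₂·C_A^1.5) = (k₁/k₂)·C_A^-0.5·C_D.
= (1.95×4.710×1.700) / (0.877×4.710^1.5) = 15.61/8.965 = 1.74.
The undesired path is higher order in A, so low C_A (CSTR or dilute feed) favours B.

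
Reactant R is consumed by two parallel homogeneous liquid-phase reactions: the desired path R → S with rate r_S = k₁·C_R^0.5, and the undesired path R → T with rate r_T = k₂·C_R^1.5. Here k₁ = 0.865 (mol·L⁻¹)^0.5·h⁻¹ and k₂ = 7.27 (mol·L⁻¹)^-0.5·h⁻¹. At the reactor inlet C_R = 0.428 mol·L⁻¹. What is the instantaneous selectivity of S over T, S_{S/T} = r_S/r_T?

S_{S/T} = r_S/r_T = (k₁·C_R^0.5)/(k₂·C_R^1.5) = (k₁/k₂)·C_R⁻¹.
= (0.865×0.4280^0.5) / (7.27×0.4280^1.5) = 0.5659/2.036 = 0.278.
The undesired path is higher order in R, so low C_R (CSTR or dilute feed) favours S.

0.278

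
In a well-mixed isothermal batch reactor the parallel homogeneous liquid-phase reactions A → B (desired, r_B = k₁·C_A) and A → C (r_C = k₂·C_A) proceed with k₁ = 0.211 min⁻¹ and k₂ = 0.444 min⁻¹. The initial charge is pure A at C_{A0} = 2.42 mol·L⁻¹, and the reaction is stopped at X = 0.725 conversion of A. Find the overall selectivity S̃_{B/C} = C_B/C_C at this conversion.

0.475

C_A = C_{A0}(1−X) = 0.6655 mol·L⁻¹.
Both paths are first order in A, so the instantaneous fraction to B is constant: dC_B/d(−C_A) = k₁/(k₁+k₂) = 0.3221.
C_B = 0.3221·(C_{A0}−C_A) = 0.3221×1.754 = 0.565 mol·L⁻¹.
C_C = (C_{A0}−C_A)−C_B = 1.189 mol·L⁻¹; S̃_{B/C} = 0.5652/1.189 = 0.475.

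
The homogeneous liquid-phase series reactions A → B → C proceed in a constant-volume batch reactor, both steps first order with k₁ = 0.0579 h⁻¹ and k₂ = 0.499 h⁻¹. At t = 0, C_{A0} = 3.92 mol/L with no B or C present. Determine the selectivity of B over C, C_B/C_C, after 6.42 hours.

0.378

Solving the coupled first-order balances gives C_B(t) = [k₁/(k₂−k₁)]·C_{A0}·(e^(−k₁t) − e^(−k₂t)).
e^(−k₁t) = e^(−0.0579×6.42) = e^(−0.3717) = 0.6895; e^(−k₂t) = e^(−3.204) = 0.04062.
C_B = 0.0579×3.92/(0.499−0.0579) × (0.6895−0.04062) = 0.5145×0.6489 = 0.3339 mol/L.
C_A = C_{A0}e^(−k₁t) = 2.703 mol/L, so C_C = C_{A0}−C_A−C_B = 0.8831 mol/L; C_B/C_C = 0.378.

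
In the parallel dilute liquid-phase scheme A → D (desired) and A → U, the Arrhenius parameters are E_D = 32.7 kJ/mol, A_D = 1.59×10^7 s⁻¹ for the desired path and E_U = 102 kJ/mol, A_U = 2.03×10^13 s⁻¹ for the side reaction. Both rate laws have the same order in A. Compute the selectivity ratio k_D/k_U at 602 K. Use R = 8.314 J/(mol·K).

k_D/k_U = (A_D/A_U)·exp[−(E_D−E_U)/(RT)] = (A_D/A_U)·exp[(E_U−E_D)/(RT)].
(E_U−E_D)/(RT) = (102−32.7)×10³/(8.314×602) = 69300/5005 = 13.85.
k_D/k_U = (1.59×10^7/2.03×10^13)·exp(13.85) = 7.833×10^-7 × 1.031×10^6 = 0.808.

0.808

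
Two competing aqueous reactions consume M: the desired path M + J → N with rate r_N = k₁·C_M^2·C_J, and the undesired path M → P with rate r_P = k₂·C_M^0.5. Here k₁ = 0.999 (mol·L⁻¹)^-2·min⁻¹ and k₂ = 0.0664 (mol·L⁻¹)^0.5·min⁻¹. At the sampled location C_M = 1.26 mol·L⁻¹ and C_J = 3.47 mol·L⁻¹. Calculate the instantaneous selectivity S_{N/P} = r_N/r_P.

73.8

S_{N/P} = r_N/r_P = (k₁·C_M^2·C_J)/(k₂·C_M^0.5) = (k₁/k₂)·C_M^1.5·C_J.
= (0.999×1.260^2×3.470) / (0.0664×1.260^0.5) = 5.503/0.07453 = 73.8.
Since the desired path is higher order in M, keeping C_M high (PFR or concentrated feed) favours N.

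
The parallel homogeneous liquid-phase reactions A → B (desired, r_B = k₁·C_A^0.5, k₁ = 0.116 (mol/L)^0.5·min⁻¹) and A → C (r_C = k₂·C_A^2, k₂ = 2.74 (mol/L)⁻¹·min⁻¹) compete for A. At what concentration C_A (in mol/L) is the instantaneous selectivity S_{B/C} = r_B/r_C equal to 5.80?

0.0376 mol/L

S_{B/C} = (k₁/k₂)·C_A^-1.5 ⇒ C_A = (S·k₂/k₁)^(1/(-1.5)).
= (5.80×2.74/0.116)^(-0.6667) = (137.0)^(-0.6667) = 0.0376 mol/L.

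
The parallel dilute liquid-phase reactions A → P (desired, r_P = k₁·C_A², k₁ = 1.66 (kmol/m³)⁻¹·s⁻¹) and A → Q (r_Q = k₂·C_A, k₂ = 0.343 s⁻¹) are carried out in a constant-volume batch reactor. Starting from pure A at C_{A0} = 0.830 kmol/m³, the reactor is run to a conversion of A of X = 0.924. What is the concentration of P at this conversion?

0.489 kmol/m³

C_A = C_{A0}(1−X) = 0.06308 kmol/m³.
Along a PFR/batch, dC_Q/dC_A = −r_Q/(r_P+r_Q) = −k₂/(k₂+k₁·C_A).
Integrating from C_{A0} to C_A: C_Q = (0.343/1.66)·ln[(0.343+1.66·0.830)/(0.343+1.66·0.0631)] = 0.2066·ln(1.721/0.4477) = 0.2782 kmol/m³.
Then C_P = (C_{A0}−C_A) − C_Q = 0.7669 − 0.2782 = 0.4887 kmol/m³.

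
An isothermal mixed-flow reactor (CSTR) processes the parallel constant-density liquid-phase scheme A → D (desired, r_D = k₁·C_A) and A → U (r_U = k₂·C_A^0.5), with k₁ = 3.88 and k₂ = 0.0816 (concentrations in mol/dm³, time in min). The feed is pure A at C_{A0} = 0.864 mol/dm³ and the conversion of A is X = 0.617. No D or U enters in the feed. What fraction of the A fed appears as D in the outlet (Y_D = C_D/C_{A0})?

Exit C_A = C_{A0}(1−X) = 0.864×0.383 = 0.3309 mol/dm³.
Rates in a CSTR are evaluated at the outlet concentration: r_D = 3.88×0.3309 = 1.284, r_U = 0.0816×0.3309^0.5 = 0.04694.
Fraction of consumed A going to D: r_D/(r_D+r_U) = 0.9647.
C_D = 0.9647·C_{A0}·X = 0.9647×0.864×0.617 = 0.514 mol/dm³; Y_D = C_D/C_{A0} = 0.595.

0.595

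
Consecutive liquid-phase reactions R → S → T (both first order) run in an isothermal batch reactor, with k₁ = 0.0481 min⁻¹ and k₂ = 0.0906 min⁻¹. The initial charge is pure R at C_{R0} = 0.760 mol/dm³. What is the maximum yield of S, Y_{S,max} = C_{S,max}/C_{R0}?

Evaluating C_S at t_opt = ln(k₂/k₁)/(k₂−k₁) gives C_{S,max}/C_{R0} = (k₁/k₂)^[k₂/(k₂−k₁)].
= (0.0481/0.0906)^(0.0906/(0.0906−0.0481)) = (0.5309)^(2.132) = 0.2593.

0.259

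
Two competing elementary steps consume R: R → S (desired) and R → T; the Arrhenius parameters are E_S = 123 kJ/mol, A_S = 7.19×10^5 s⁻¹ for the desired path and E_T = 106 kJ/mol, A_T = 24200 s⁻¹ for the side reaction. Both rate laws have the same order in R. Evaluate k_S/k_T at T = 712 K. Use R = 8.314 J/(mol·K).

k_S/k_T = (A_S/A_T)·exp[−(E_S−E_T)/(RT)] = (A_S/A_T)·exp[(E_T−E_S)/(RT)].
(E_T−E_S)/(RT) = (106−123)×10³/(8.314×712) = -17000/5920 = -2.872.
k_S/k_T = (7.19×10^5/24200)·exp(-2.872) = 29.71 × 0.05660 = 1.68.

1.68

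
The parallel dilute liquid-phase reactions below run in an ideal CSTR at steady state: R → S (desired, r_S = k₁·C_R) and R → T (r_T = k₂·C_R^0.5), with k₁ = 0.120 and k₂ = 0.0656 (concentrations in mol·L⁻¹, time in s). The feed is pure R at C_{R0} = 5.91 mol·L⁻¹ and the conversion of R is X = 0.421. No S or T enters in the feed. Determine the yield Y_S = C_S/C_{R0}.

0.325

Exit C_R = C_{R0}(1−X) = 5.91×0.579 = 3.422 mol·L⁻¹.
A CSTR operates uniformly at the exit composition, giving r_S = 0.4106 and r_T = 0.1213 (each k·C_R^n at C_R = 3.422).
Fraction of consumed R going to S: r_S/(r_S+r_T) = 0.7719.
C_S = 0.7719·C_{R0}·X = 0.7719×5.91×0.421 = 1.92 mol·L⁻¹; Y_S = C_S/C_{R0} = 0.325.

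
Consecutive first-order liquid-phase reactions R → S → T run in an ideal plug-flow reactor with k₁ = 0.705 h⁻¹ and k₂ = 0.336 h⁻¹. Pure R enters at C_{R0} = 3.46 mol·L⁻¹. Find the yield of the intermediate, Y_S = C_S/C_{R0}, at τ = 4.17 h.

Solving the coupled first-order balances gives C_S(τ) = [k₁/(k₂−k₁)]·C_{R0}·(e^(−k₁τ) − e^(−k₂τ)).
e^(−k₁τ) = e^(−0.705×4.17) = e^(−2.940) = 0.05287; e^(−k₂τ) = e^(−1.401) = 0.2463.
C_S = 0.705×3.46/(0.336−0.705) × (0.05287−0.2463) = (-6.611)×(-0.1934) = 1.279 mol·L⁻¹.
Y_S = C_S/C_{R0} = 1.279/3.46 = 0.370.

0.370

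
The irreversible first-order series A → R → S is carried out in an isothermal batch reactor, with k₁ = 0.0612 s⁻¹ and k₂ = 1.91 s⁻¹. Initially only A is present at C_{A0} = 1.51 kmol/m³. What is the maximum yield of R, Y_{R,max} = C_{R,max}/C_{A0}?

0.0286

For a first-order series the maximum intermediate yield is C_{R,max}/C_{A0} = (k₁/k₂)^[k₂/(k₂−k₁)].
= (0.0612/1.91)^(1.91/(1.91−0.0612)) = (0.03204)^(1.033) = 0.02859.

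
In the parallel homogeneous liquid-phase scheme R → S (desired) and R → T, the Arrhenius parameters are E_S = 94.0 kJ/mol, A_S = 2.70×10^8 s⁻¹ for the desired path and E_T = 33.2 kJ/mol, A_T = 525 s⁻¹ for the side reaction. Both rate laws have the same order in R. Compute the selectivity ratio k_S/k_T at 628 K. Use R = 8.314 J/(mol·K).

Since both paths have the same order in R, the concentration cancels and S_{S/T} = k_S/k_T = (A_S/A_T)·exp[(E_T−E_S)/(RT)].
(E_T−E_S)/(RT) = (33.2−94.0)×10³/(8.314×628) = -60800/5221 = -11.64.
k_S/k_T = (2.70×10^8/525)·exp(-11.64) = 5.143×10^5 × 8.764×10^-6 = 4.51.

4.51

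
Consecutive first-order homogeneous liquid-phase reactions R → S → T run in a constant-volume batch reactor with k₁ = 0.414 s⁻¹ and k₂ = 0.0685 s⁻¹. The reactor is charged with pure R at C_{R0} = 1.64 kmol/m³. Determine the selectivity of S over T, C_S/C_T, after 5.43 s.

3.59

The intermediate concentration in a first-order A→B→C sequence is C_S = k₁C_{R0}(e^(−k₁t) − e^(−k₂t))/(k₂−k₁).
e^(−k₁t) = e^(−0.414×5.43) = e^(−2.248) = 0.1056; e^(−k₂t) = e^(−0.3720) = 0.6894.
C_S = 0.414×1.64/(0.0685−0.414) × (0.1056−0.6894) = (-1.965)×(-0.5838) = 1.147 kmol/m³.
C_R = C_{R0}e^(−k₁t) = 0.1732 kmol/m³, so C_T = C_{R0}−C_R−C_S = 0.3196 kmol/m³; C_S/C_T = 3.59.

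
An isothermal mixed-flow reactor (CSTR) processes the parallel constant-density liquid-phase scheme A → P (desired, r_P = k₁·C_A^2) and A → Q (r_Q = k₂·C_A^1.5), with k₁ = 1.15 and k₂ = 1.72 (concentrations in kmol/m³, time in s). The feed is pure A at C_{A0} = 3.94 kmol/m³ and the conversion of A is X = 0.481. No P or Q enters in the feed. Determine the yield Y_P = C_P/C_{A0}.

Exit C_A = C_{A0}(1−X) = 3.94×0.519 = 2.045 kmol/m³.
A CSTR operates uniformly at the exit composition, giving r_P = 4.809 and r_Q = 5.029 (each k·C_A^n at C_A = 2.045).
Fraction of consumed A going to P: r_P/(r_P+r_Q) = 0.4888.
C_P = 0.4888·C_{A0}·X = 0.4888×3.94×0.481 = 0.926 kmol/m³; Y_P = C_P/C_{A0} = 0.235.

0.235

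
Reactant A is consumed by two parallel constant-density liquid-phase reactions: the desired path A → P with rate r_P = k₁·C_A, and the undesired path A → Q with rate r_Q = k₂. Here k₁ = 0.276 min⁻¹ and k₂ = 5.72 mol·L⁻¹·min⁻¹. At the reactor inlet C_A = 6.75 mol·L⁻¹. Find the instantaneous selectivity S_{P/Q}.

0.326

S_{P/Q} = r_P/r_Q = (k₁·C_A)/(k₂) = (k₁/k₂)·C_A.
= (0.276×6.750) / (5.72) = 1.863/5.720 = 0.326.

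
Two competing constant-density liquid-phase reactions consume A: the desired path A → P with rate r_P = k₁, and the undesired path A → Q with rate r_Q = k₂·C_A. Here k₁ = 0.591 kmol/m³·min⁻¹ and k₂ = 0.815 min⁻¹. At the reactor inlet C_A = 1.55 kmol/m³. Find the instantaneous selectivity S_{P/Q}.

S_{P/Q} = r_P/r_Q = (k₁)/(k₂·C_A) = (k₁/k₂)·C_A⁻¹.
= (0.591) / (0.815×1.550) = 0.5910/1.263 = 0.468.
The undesired path is higher order in A, so low C_A (CSTR or dilute feed) favours P.

0.468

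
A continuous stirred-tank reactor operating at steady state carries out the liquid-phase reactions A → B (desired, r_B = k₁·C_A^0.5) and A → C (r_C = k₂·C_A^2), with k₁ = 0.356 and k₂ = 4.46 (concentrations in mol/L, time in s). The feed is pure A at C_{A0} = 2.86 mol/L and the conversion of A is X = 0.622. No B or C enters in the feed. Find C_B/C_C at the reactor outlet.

Exit C_A = C_{A0}(1−X) = 2.86×0.378 = 1.081 mol/L.
A CSTR operates uniformly at the exit composition, giving r_B = 0.3702 and r_C = 5.213 (each k·C_A^n at C_A = 1.081).
Overall selectivity = C_B/C_C = r_Bτ/(r_Cτ) = r_B/r_C = 0.0710.

0.0710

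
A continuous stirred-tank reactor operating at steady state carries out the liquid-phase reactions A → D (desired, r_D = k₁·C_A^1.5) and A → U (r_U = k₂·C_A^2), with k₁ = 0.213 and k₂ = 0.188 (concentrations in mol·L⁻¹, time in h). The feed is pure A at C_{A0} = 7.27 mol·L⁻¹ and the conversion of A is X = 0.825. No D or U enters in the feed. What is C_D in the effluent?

Exit C_A = C_{A0}(1−X) = 7.27×0.175 = 1.272 mol·L⁻¹.
A CSTR operates uniformly at the exit composition, giving r_D = 0.3057 and r_U = 0.3043 (each k·C_A^n at C_A = 1.272).
Fraction of consumed A going to D: r_D/(r_D+r_U) = 0.5011.
C_D = 0.5011·C_{A0}·X = 0.5011×7.27×0.825 = 3.01 mol·L⁻¹.

3.01 mol·L⁻¹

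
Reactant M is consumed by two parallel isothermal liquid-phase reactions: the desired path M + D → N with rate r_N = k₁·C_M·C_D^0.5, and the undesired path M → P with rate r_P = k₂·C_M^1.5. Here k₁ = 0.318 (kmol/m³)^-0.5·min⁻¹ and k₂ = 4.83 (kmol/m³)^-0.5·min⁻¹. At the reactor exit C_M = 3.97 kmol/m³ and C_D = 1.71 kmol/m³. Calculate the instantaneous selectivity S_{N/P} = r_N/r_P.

0.0432

S_{N/P} = r_N/r_P = (k₁·C_M·C_D^0.5)/(k₂·C_M^1.5) = (k₁/k₂)·C_M^-0.5·C_D^0.5.
= (0.318×3.970×1.710^0.5) / (4.83×3.970^1.5) = 1.651/38.21 = 0.0432.
The undesired path is higher order in M, so low C_M (CSTR or dilute feed) favours N.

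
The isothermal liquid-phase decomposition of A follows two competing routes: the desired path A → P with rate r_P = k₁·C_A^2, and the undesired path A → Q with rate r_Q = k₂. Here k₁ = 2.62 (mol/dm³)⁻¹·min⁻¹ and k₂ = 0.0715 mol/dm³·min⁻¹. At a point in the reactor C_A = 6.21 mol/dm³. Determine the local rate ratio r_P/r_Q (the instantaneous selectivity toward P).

1413

S_{P/Q} = r_P/r_Q = (k₁·C_A^2)/(k₂) = (k₁/k₂)·C_A^2.
= (2.62×6.210^2) / (0.0715) = 101.0/0.07150 = 1413.
Since the desired path is higher order in A, keeping C_A high (PFR or concentrated feed) favours P.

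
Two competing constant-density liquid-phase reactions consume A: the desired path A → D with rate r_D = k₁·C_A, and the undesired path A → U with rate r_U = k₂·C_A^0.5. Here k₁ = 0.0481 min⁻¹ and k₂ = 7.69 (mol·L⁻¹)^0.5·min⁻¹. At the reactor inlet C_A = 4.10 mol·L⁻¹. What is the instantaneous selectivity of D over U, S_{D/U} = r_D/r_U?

S_{D/U} = r_D/r_U = (k₁·C_A)/(k₂·C_A^0.5) = (k₁/k₂)·C_A^0.5.
= (0.0481×4.100) / (7.69×4.100^0.5) = 0.1972/15.57 = 0.0127.

0.0127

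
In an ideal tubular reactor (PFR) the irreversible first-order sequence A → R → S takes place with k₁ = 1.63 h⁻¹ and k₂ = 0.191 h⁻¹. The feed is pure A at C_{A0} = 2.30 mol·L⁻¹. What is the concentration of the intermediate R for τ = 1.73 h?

1.72 mol·L⁻¹

Solving the coupled first-order balances gives C_R(τ) = [k₁/(k₂−k₁)]·C_{A0}·(e^(−k₁τ) − e^(−k₂τ)).
e^(−k₁τ) = e^(−1.63×1.73) = e^(−2.820) = 0.05961; e^(−k₂τ) = e^(−0.3304) = 0.7186.
C_R = 1.63×2.30/(0.191−1.63) × (0.05961−0.7186) = (-2.605)×(-0.6590) = 1.717 mol·L⁻¹.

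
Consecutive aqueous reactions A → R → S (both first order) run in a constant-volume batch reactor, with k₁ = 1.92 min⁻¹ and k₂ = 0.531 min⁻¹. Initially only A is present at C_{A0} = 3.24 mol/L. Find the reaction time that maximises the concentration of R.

The intermediate peaks when r₁ = r₂, i.e. k₁e^(−k₁t) = k₂e^(−k₂t), giving t_opt = ln(k₂/k₁)/(k₂−k₁).
= ln(0.531/1.92)/(0.531−1.92) = ln(0.2766)/-1.389 = -1.285/-1.389 = 0.925 min.

0.925 min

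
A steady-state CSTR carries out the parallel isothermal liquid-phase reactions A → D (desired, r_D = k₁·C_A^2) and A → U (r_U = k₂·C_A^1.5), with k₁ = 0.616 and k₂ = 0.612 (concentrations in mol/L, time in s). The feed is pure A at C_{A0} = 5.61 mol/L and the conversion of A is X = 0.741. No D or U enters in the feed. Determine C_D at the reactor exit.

Exit C_A = C_{A0}(1−X) = 5.61×0.259 = 1.453 mol/L.
A CSTR operates uniformly at the exit composition, giving r_D = 1.300 and r_U = 1.072 (each k·C_A^n at C_A = 1.453).
Fraction of consumed A going to D: r_D/(r_D+r_U) = 0.5482.
C_D = 0.5482·C_{A0}·X = 0.5482×5.61×0.741 = 2.28 mol/L.

2.28 mol/L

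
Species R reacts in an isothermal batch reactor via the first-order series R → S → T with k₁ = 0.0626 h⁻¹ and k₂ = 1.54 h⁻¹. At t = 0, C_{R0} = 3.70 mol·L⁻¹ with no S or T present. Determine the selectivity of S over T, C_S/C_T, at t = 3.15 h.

0.238

The intermediate concentration in a first-order A→B→C sequence is C_S = k₁C_{R0}(e^(−k₁t) − e^(−k₂t))/(k₂−k₁).
e^(−k₁t) = e^(−0.0626×3.15) = e^(−0.1972) = 0.8210; e^(−k₂t) = e^(−4.851) = 0.007821.
C_S = 0.0626×3.70/(1.54−0.0626) × (0.8210−0.007821) = 0.1568×0.8132 = 0.1275 mol·L⁻¹.
C_R = C_{R0}e^(−k₁t) = 3.038 mol·L⁻¹, so C_T = C_{R0}−C_R−C_S = 0.5347 mol·L⁻¹; C_S/C_T = 0.238.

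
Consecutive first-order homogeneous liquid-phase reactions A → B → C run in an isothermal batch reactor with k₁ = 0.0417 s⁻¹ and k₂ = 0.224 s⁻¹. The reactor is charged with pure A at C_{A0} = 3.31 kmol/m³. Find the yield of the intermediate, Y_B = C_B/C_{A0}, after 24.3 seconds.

0.0820

The intermediate concentration in a first-order A→B→C sequence is C_B = k₁C_{A0}(e^(−k₁t) − e^(−k₂t))/(k₂−k₁).
e^(−k₁t) = e^(−0.0417×24.3) = e^(−1.013) = 0.3630; e^(−k₂t) = e^(−5.443) = 0.004326.
C_B = 0.0417×3.31/(0.224−0.0417) × (0.3630−0.004326) = 0.7571×0.3587 = 0.2716 kmol/m³.
Y_B = C_B/C_{A0} = 0.2716/3.31 = 0.0820.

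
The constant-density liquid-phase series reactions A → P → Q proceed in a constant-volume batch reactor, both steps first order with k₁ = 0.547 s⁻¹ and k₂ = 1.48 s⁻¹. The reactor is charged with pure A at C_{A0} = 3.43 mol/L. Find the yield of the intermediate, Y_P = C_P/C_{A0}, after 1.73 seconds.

For first-order series with pure A initially, C_P(t) = k₁C_{A0}/(k₂−k₁)·(e^(−k₁t) − e^(−k₂t)).
e^(−k₁t) = e^(−0.547×1.73) = e^(−0.9463) = 0.3882; e^(−k₂t) = e^(−2.560) = 0.07727.
C_P = 0.547×3.43/(1.48−0.547) × (0.3882−0.07727) = 2.011×0.3109 = 0.6252 mol/L.
Y_P = C_P/C_{A0} = 0.6252/3.43 = 0.182.

0.182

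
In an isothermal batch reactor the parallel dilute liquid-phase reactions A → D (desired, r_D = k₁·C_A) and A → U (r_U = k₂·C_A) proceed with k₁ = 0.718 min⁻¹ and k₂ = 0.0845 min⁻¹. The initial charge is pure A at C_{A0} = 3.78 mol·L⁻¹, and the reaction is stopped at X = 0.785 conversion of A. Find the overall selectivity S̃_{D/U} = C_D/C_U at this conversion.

C_A = C_{A0}(1−X) = 0.8127 mol·L⁻¹.
Both paths are first order in A, so the instantaneous fraction to D is constant: dC_D/d(−C_A) = k₁/(k₁+k₂) = 0.8947.
C_D = 0.8947·(C_{A0}−C_A) = 0.8947×2.967 = 2.65 mol·L⁻¹.
C_U = (C_{A0}−C_A)−C_D = 0.3124 mol·L⁻¹; S̃_{D/U} = 2.655/0.3124 = 8.50.

8.50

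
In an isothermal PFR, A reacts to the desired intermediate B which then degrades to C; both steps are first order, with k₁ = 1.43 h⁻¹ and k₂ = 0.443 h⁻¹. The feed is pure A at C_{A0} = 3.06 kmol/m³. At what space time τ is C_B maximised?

1.19 h

For first-order series the maximum of C_B occurs at τ_opt = ln(k₂/k₁)/(k₂−k₁).
= ln(0.443/1.43)/(0.443−1.43) = ln(0.3098)/-0.9870 = -1.172/-0.9870 = 1.19 h.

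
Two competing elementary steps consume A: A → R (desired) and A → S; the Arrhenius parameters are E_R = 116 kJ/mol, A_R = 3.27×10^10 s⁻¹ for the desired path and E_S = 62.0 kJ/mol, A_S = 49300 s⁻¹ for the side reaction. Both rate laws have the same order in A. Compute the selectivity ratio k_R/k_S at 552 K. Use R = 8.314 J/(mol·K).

5.15

k_R/k_S = (A_R/A_S)·exp[−(E_R−E_S)/(RT)] = (A_R/A_S)·exp[(E_S−E_R)/(RT)].
(E_S−E_R)/(RT) = (62.0−116)×10³/(8.314×552) = -54000/4589 = -11.77.
k_R/k_S = (3.27×10^10/49300)·exp(-11.77) = 6.633×10^5 × 7.761×10^-6 = 5.15.
Since E_R > E_S, raising the temperature improves selectivity toward R.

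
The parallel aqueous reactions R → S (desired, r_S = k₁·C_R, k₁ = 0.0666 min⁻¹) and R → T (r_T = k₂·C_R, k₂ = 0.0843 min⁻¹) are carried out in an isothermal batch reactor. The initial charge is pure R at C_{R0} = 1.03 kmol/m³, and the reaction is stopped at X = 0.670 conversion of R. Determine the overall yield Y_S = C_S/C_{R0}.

C_R = C_{R0}(1−X) = 0.3399 kmol/m³.
Both paths are first order in R, so the instantaneous fraction to S is constant: dC_S/d(−C_R) = k₁/(k₁+k₂) = 0.4414.
C_S = 0.4414·(C_{R0}−C_R) = 0.4414×0.6901 = 0.305 kmol/m³.
Y_S = C_S/C_{R0} = 0.3046/1.03 = 0.296.

0.296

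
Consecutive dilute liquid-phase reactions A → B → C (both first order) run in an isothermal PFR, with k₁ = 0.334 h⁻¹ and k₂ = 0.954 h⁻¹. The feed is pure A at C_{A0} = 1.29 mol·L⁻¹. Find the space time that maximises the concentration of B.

1.69 h

The intermediate peaks when r₁ = r₂, i.e. k₁e^(−k₁τ) = k₂e^(−k₂τ), giving τ_opt = ln(k₂/k₁)/(k₂−k₁).
= ln(0.954/0.334)/(0.954−0.334) = ln(2.856)/0.6200 = 1.050/0.6200 = 1.69 h.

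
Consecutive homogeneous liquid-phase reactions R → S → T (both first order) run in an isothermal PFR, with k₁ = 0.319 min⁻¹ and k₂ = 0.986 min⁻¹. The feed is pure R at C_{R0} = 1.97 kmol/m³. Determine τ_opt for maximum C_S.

1.69 min

The intermediate peaks when r₁ = r₂, i.e. k₁e^(−k₁τ) = k₂e^(−k₂τ), giving τ_opt = ln(k₂/k₁)/(k₂−k₁).
= ln(0.986/0.319)/(0.986−0.319) = ln(3.091)/0.6670 = 1.128/0.6670 = 1.69 min.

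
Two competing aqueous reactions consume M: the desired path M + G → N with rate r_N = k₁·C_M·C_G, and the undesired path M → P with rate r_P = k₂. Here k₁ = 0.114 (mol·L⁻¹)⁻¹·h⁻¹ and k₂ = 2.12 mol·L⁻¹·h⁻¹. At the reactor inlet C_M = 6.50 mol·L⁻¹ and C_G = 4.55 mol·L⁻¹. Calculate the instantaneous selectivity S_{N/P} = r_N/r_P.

S_{N/P} = r_N/r_P = (k₁·C_M·C_G)/(k₂) = (k₁/k₂)·C_M·C_G.
= (0.114×6.500×4.550) / (2.12) = 3.372/2.120 = 1.59.

1.59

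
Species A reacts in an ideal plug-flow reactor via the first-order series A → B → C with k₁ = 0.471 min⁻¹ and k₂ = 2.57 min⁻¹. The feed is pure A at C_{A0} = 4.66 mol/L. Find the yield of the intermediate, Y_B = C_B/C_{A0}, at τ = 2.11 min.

0.0821

For first-order series with pure A initially, C_B(τ) = k₁C_{A0}/(k₂−k₁)·(e^(−k₁τ) − e^(−k₂τ)).
e^(−k₁τ) = e^(−0.471×2.11) = e^(−0.9938) = 0.3702; e^(−k₂τ) = e^(−5.423) = 0.004415.
C_B = 0.471×4.66/(2.57−0.471) × (0.3702−0.004415) = 1.046×0.3657 = 0.3825 mol/L.
Y_B = C_B/C_{A0} = 0.3825/4.66 = 0.0821.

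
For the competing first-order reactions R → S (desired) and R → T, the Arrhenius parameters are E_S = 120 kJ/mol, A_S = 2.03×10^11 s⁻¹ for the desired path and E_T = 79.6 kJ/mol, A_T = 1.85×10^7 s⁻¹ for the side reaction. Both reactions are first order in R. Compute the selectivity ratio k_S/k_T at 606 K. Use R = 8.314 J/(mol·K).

3.61

Since both paths have the same order in R, the concentration cancels and S_{S/T} = k_S/k_T = (A_S/A_T)·exp[(E_T−E_S)/(RT)].
(E_T−E_S)/(RT) = (79.6−120)×10³/(8.314×606) = -40400/5038 = -8.019.
k_S/k_T = (2.03×10^11/1.85×10^7)·exp(-8.019) = 10973 × 3.293×10^-4 = 3.61.
Since E_S > E_T, raising the temperature improves selectivity toward S.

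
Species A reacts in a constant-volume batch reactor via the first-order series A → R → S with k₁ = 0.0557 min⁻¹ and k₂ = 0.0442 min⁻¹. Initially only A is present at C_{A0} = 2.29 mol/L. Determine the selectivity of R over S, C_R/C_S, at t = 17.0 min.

The intermediate concentration in a first-order A→B→C sequence is C_R = k₁C_{A0}(e^(−k₁t) − e^(−k₂t))/(k₂−k₁).
e^(−k₁t) = e^(−0.0557×17.0) = e^(−0.9469) = 0.3879; e^(−k₂t) = e^(−0.7514) = 0.4717.
C_R = 0.0557×2.29/(0.0442−0.0557) × (0.3879−0.4717) = (-11.09)×(-0.08376) = 0.9291 mol/L.
C_A = C_{A0}e^(−k₁t) = 0.8884 mol/L, so C_S = C_{A0}−C_A−C_R = 0.4725 mol/L; C_R/C_S = 1.97.

1.97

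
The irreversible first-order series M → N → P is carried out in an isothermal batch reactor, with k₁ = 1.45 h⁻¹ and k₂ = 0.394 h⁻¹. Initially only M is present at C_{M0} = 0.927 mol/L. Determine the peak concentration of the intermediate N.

At the optimum, C_{N,max}/C_{M0} = (k₁/k₂)^[k₂/(k₂−k₁)].
= (1.45/0.394)^(0.394/(0.394−1.45)) = (3.680)^(-0.3731) = 0.6150.
C_{N,max} = 0.6150×0.927 = 0.570 mol/L.

0.570 mol/L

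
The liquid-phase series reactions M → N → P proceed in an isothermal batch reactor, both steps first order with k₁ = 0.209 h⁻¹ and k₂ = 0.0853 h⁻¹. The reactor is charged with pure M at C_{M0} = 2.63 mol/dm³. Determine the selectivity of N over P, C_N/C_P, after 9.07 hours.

The intermediate concentration in a first-order A→B→C sequence is C_N = k₁C_{M0}(e^(−k₁t) − e^(−k₂t))/(k₂−k₁).
e^(−k₁t) = e^(−0.209×9.07) = e^(−1.896) = 0.1502; e^(−k₂t) = e^(−0.7737) = 0.4613.
C_N = 0.209×2.63/(0.0853−0.209) × (0.1502−0.4613) = (-4.444)×(-0.3111) = 1.382 mol/dm³.
C_M = C_{M0}e^(−k₁t) = 0.3951 mol/dm³, so C_P = C_{M0}−C_M−C_N = 0.8525 mol/dm³; C_N/C_P = 1.62.

1.62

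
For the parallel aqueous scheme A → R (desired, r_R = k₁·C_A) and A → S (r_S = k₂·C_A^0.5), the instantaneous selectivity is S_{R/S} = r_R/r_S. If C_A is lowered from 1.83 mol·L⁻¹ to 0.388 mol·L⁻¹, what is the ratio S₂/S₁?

S_{R/S} = (k₁/k₂)·C_A^0.5, so S₂/S₁ = (C_{A,2}/C_{A,1})^0.5.
= (0.388/1.83)^0.5 = (0.2120)^0.5 = 0.460.
Selectivity toward R falls as C_A falls — high-concentration operation is favoured.

0.460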